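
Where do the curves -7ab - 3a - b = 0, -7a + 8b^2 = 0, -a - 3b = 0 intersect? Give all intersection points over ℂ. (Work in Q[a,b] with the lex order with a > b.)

{(0, 0)}

Compute a lex Gröbner basis by Buchberger's algorithm.
f_1 = -7ab - 3a - b, LT = ab.
f_2 = -7a + 8b^2, LT = a.
f_3 = -a - 3b, LT = a.

S(f_1,f_2): lcm = ab. S = 3/7a + 8/7b^3 + 1/7b.
  leading term a: subtract (-3/49)·f_2 from 3/7a + 8/7b^3 + 1/7b → 8/7b^3 + 24/49b^2 + 1/7b
  leading term b^3: no divisor's leading term divides it; move 8/7b^3 to the remainder.
  leading term b^2: no divisor's leading term divides it; move 24/49b^2 to the remainder.
  leading term b: no divisor's leading term divides it; move 1/7b to the remainder.
  remainder 8/7b^3 + 24/49b^2 + 1/7b ≠ 0; add h_4 = 8/7b^3 + 24/49b^2 + 1/7b to the basis.

S(f_1,f_3): lcm = ab. S = 3/7a - 3b^2 + 1/7b.
  leading term a: subtract (-3/49)·f_2 from 3/7a - 3b^2 + 1/7b → -123/49b^2 + 1/7b
  leading term b^2: no divisor's leading term divides it; move -123/49b^2 to the remainder.
  leading term b: no divisor's leading term divides it; move 1/7b to the remainder.
  remainder -123/49b^2 + 1/7b ≠ 0; add h_5 = -123/49b^2 + 1/7b to the basis.

S(f_2,f_3): lcm = a. S = -8/7b^2 - 3b.
  leading term b^2: subtract (56/123)·h_5 from -8/7b^2 - 3b → -377/123b
  leading term b: no divisor's leading term divides it; move -377/123b to the remainder.
  remainder -377/123b ≠ 0; add h_6 = -377/123b to the basis.

The other S-polynomials (S(f_1,h_4), S(f_2,h_4), S(f_3,h_4), S(f_1,h_5), S(f_2,h_5), S(f_3,h_5), S(h_4,h_5), S(f_1,h_6), S(f_2,h_6), S(f_3,h_6), S(h_4,h_6), S(h_5,h_6)) all reduce to 0 modulo the current basis, so we have a Gröbner basis.
Inter-reduce: drop elements whose leading term is divisible by another's, tail-reduce, and make monic.
Reduced Gröbner basis: {a, b}.

From the last basis element, b = 0, so b takes values in {0}. Each choice, substituted upward through the basis, yields the corresponding point(s) of the solution set.
  b = 0: the earlier basis element becomes a = 0, giving a = 0 — point (0, 0).
Each listed point satisfies every original equation (direct substitution).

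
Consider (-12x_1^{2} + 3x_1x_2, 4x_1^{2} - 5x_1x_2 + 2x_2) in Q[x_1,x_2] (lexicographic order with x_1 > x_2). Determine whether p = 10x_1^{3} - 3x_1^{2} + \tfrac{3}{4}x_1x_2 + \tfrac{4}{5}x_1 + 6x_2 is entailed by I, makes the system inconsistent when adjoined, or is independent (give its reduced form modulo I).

First compute the reduced Gröbner basis of I by Buchberger's algorithm.
f_1 = -12x_1^{2} + 3x_1x_2, LT = x_1^{2}.
f_2 = 4x_1^{2} - 5x_1x_2 + 2x_2, LT = x_1^{2}.

S(f_1,f_2): lcm = x_1^{2}. S = x_1x_2 - \tfrac{1}{2}x_2.
  reduce S modulo (f_1, f_2):
  remainder x_1x_2 - \tfrac{1}{2}x_2 ≠ 0; add h_3 = x_1x_2 - \tfrac{1}{2}x_2 to the basis.

S(f_1,h_3): lcm = x_1^{2}x_2. S = -\tfrac{1}{4}x_1x_2^{2} + \tfrac{1}{2}x_1x_2.
  reduce S modulo (f_1, f_2, h_3):
  remainder -\tfrac{1}{8}x_2^{2} + \tfrac{1}{4}x_2 ≠ 0; add h_4 = -\tfrac{1}{8}x_2^{2} + \tfrac{1}{4}x_2 to the basis.

The other S-polynomials (S(f_2,h_3), S(f_1,h_4), S(f_2,h_4), S(h_3,h_4)) all reduce to 0 modulo the current basis, so we have a Gröbner basis.
Inter-reduce: drop elements whose leading term is divisible by another's, tail-reduce, and make monic.
Reduced Gröbner basis: {x_1^{2} - \tfrac{1}{8}x_2, x_1x_2 - \tfrac{1}{2}x_2, x_2^{2} - 2x_2}.
Label its elements g_1 = x_1^{2} - \tfrac{1}{8}x_2, g_2 = x_1x_2 - \tfrac{1}{2}x_2, g_3 = x_2^{2} - 2x_2.

Reduce p = 10x_1^{3} - 3x_1^{2} + \tfrac{3}{4}x_1x_2 + \tfrac{4}{5}x_1 + 6x_2 modulo G:
  leading term x_1^{3}: subtract (10x_1)·g_1 from 10x_1^{3} - 3x_1^{2} + \tfrac{3}{4}x_1x_2 + \tfrac{4}{5}x_1 + 6x_2 → -3x_1^{2} + 2x_1x_2 + \tfrac{4}{5}x_1 + 6x_2
  leading term x_1^{2}: subtract (-3)·g_1 from -3x_1^{2} + 2x_1x_2 + \tfrac{4}{5}x_1 + 6x_2 → 2x_1x_2 + \tfrac{4}{5}x_1 + \tfrac{45}{8}x_2
  leading term x_1x_2: subtract (2)·g_2 from 2x_1x_2 + \tfrac{4}{5}x_1 + \tfrac{45}{8}x_2 → \tfrac{4}{5}x_1 + \tfrac{53}{8}x_2
  leading term x_1: no divisor's leading term divides it; move \tfrac{4}{5}x_1 to the remainder.
  leading term x_2: no divisor's leading term divides it; move \tfrac{53}{8}x_2 to the remainder.
  normal form = \tfrac{4}{5}x_1 + \tfrac{53}{8}x_2.
The normal form is nonzero, so p ∉ I. Since p minus its normal form lies in I, I + (p) = I + (r) where r = \tfrac{4}{5}x_1 + \tfrac{53}{8}x_2; decide whether this ideal is the whole ring.
Run Buchberger on G together with r (pairs among the g_i already reduce to 0 since G is a Gröbner basis):
g_1 = x_1^{2} - \tfrac{1}{8}x_2, LT = x_1^{2}.
g_2 = x_1x_2 - \tfrac{1}{2}x_2, LT = x_1x_2.
g_3 = x_2^{2} - 2x_2, LT = x_2^{2}.
r = \tfrac{4}{5}x_1 + \tfrac{53}{8}x_2, LT = x_1.

S(g_1,r): lcm = x_1^{2}. S = -\tfrac{265}{32}x_1x_2 - \tfrac{1}{8}x_2.
  reduce S modulo (g_1, g_2, g_3, r):
  remainder -\tfrac{273}{64}x_2 ≠ 0; add m_5 = -\tfrac{273}{64}x_2 to the basis.

The other S-polynomials (S(g_1,g_2), S(g_1,g_3), S(g_2,g_3), S(g_2,r), S(g_3,r), S(g_1,m_5), S(g_2,m_5), S(g_3,m_5), S(r,m_5)) all reduce to 0 modulo the current basis, so we have a Gröbner basis.
Inter-reduce: drop elements whose leading term is divisible by another's, tail-reduce, and make monic.
Reduced Gröbner basis: {x_1, x_2}.
The reduced Gröbner basis of I + (p) is {x_1, x_2} ≠ {1}, a proper ideal, so the enlarged system stays consistent: p is independent of I, with normal form \tfrac{4}{5}x_1 + \tfrac{53}{8}x_2.

10x_1^{3} - 3x_1^{2} + \tfrac{3}{4}x_1x_2 + \tfrac{4}{5}x_1 + 6x_2 is independent of I; its normal form modulo I is \tfrac{4}{5}x_1 + \tfrac{53}{8}x_2.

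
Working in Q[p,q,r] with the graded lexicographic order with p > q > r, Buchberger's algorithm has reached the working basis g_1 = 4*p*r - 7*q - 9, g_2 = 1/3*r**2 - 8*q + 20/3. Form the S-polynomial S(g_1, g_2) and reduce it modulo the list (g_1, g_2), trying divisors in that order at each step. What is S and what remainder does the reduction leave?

lcm(LM(g_1), LM(g_2)) = p*r**2.
S = (lcm/LT(g_1))·g_1 − (lcm/LT(g_2))·g_2 = 24*p*q - 7/4*q*r - 20*p - 9/4*r.
Reduce S modulo (g_1, g_2) in that order:
  leading term p*q: no divisor's leading term divides it; move 24*p*q to the remainder.
  leading term q*r: no divisor's leading term divides it; move -7/4*q*r to the remainder.
  leading term p: no divisor's leading term divides it; move -20*p to the remainder.
  leading term r: no divisor's leading term divides it; move -9/4*r to the remainder.
The remainder 24*p*q - 7/4*q*r - 20*p - 9/4*r is nonzero, so it would be added as the next basis element.

S(g_1, g_2) = 24*p*q - 7/4*q*r - 20*p - 9/4*r; remainder on division = 24*p*q - 7/4*q*r - 20*p - 9/4*r.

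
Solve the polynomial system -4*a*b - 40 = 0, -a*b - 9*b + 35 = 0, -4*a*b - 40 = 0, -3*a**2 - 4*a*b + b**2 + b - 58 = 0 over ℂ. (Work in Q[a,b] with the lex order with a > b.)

Compute a lex Gröbner basis by Buchberger's algorithm.
f_1 = -4*a*b - 40, LT = a*b.
f_2 = -a*b - 9*b + 35, LT = a*b.
f_3 = -4*a*b - 40, LT = a*b.
f_4 = -3*a**2 - 4*a*b + b**2 + b - 58, LT = a**2.

S(f_1,f_2): lcm = a*b. S = -9*b + 45.
  leading term b: no divisor's leading term divides it; move -9*b to the remainder.
  leading term 1: no divisor's leading term divides it; move 45 to the remainder.
  remainder -9*b + 45 ≠ 0; add h_5 = -9*b + 45 to the basis.

S(f_1,f_4): lcm = a**2*b. S = -4/3*a*b**2 + 10*a + 1/3*b**3 + 1/3*b**2 - 58/3*b.
  leading term a*b**2: subtract (1/3*b)·f_1 from -4/3*a*b**2 + 10*a + 1/3*b**3 + 1/3*b**2 - 58/3*b → 10*a + 1/3*b**3 + 1/3*b**2 - 6*b
  leading term a: no divisor's leading term divides it; move 10*a to the remainder.
  leading term b**3: subtract (-1/27*b**2)·h_5 from 1/3*b**3 + 1/3*b**2 - 6*b → 2*b**2 - 6*b
  leading term b**2: subtract (-2/9*b)·h_5 from 2*b**2 - 6*b → 4*b
  leading term b: subtract (-4/9)·h_5 from 4*b → 20
  leading term 1: no divisor's leading term divides it; move 20 to the remainder.
  remainder 10*a + 20 ≠ 0; add h_6 = 10*a + 20 to the basis.

The other S-polynomials (S(f_1,f_3), S(f_2,f_3), S(f_2,f_4), S(f_3,f_4), S(f_1,h_5), S(f_2,h_5), S(f_3,h_5), S(f_4,h_5), S(f_1,h_6), S(f_2,h_6), S(f_3,h_6), S(f_4,h_6), S(h_5,h_6)) all reduce to 0 modulo the current basis, so we have a Gröbner basis.
Inter-reduce: drop elements whose leading term is divisible by another's, tail-reduce, and make monic.
Reduced Gröbner basis: {a + 2, b - 5}.

Since the basis is lex-ordered, b - 5 is univariate in b. Its roots are {5}. Back-substituting each root into the other basis elements fixes the other coordinates.
  b = 5: the earlier basis element becomes a + 2 = 0, giving a = -2 — point (-2, 5).

{(-2, 5)}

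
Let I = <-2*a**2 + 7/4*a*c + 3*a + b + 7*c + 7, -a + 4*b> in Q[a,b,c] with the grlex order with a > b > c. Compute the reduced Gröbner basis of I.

G = {b**2 - 7/32*b*c - 13/32*b - 7/32*c - 7/32, a - 4*b}

f_1 = -2*a**2 + 7/4*a*c + 3*a + b + 7*c + 7, LT = a**2.
f_2 = -a + 4*b, LT = a.

S(f_1,f_2): lcm = a**2. S = 4*a*b - 7/8*a*c - 3/2*a - 1/2*b - 7/2*c - 7/2.
  leading term a*b: subtract (-4*b)·f_2 from 4*a*b - 7/8*a*c - 3/2*a - 1/2*b - 7/2*c - 7/2 → -7/8*a*c + 16*b**2 - 3/2*a - 1/2*b - 7/2*c - 7/2
  leading term a*c: subtract (7/8*c)·f_2 from -7/8*a*c + 16*b**2 - 3/2*a - 1/2*b - 7/2*c - 7/2 → 16*b**2 - 7/2*b*c - 3/2*a - 1/2*b - 7/2*c - 7/2
  leading term b**2: no divisor's leading term divides it; move 16*b**2 to the remainder.
  leading term b*c: no divisor's leading term divides it; move -7/2*b*c to the remainder.
  leading term a: subtract (3/2)·f_2 from -3/2*a - 1/2*b - 7/2*c - 7/2 → -13/2*b - 7/2*c - 7/2
  leading term b: no divisor's leading term divides it; move -13/2*b to the remainder.
  leading term c: no divisor's leading term divides it; move -7/2*c to the remainder.
  leading term 1: no divisor's leading term divides it; move -7/2 to the remainder.
  remainder 16*b**2 - 7/2*b*c - 13/2*b - 7/2*c - 7/2 ≠ 0; add g_3 = 16*b**2 - 7/2*b*c - 13/2*b - 7/2*c - 7/2 to the basis.

The other S-polynomials (S(f_1,g_3), S(f_2,g_3)) all reduce to 0 modulo the current basis, so we have a Gröbner basis.
Inter-reduce: drop elements whose leading term is divisible by another's, tail-reduce, and make monic.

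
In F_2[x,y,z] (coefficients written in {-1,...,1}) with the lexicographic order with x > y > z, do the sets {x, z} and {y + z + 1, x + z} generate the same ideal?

Since reduced Gröbner bases are canonical representatives of ideals under a given ordering, it suffices to compute and compare them.
Buchberger on the first generating set:
f_1 = x, LT = x.
f_2 = z, LT = z.

The S-polynomials (S(f_1,f_2)) all reduce to 0 modulo the current basis, so we have a Gröbner basis.
Inter-reduce: drop elements whose leading term is divisible by another's, tail-reduce, and make monic.
Reduced Gröbner basis: {x, z}.

Buchberger on the second generating set:
h_1 = y + z + 1, LT = y.
h_2 = x + z, LT = x.

The S-polynomials (S(h_1,h_2)) all reduce to 0 modulo the current basis, so we have a Gröbner basis.
Inter-reduce: drop elements whose leading term is divisible by another's, tail-reduce, and make monic.
Reduced Gröbner basis: {x + z, y + z + 1}.

The bases are distinct; the ideals are different.

No, the ideals differ.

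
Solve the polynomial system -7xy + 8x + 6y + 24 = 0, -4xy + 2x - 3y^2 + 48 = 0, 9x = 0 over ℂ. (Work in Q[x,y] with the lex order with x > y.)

{(0, -4)}

Compute a lex Gröbner basis by Buchberger's algorithm.
f_1 = -7xy + 8x + 6y + 24, LT = xy.
f_2 = -4xy + 2x - 3y^2 + 48, LT = xy.
f_3 = 9x, LT = x.

S(f_1,f_2): lcm = xy. S = -9/14x - 3/4y^2 - 6/7y + 60/7.
  leading term x: subtract (-1/14)·f_3 from -9/14x - 3/4y^2 - 6/7y + 60/7 → -3/4y^2 - 6/7y + 60/7
  leading term y^2: no divisor's leading term divides it; move -3/4y^2 to the remainder.
  leading term y: no divisor's leading term divides it; move -6/7y to the remainder.
  leading term 1: no divisor's leading term divides it; move 60/7 to the remainder.
  remainder -3/4y^2 - 6/7y + 60/7 ≠ 0; add h_4 = -3/4y^2 - 6/7y + 60/7 to the basis.

S(f_1,f_3): lcm = xy. S = -8/7x - 6/7y - 24/7.
  leading term x: subtract (-8/63)·f_3 from -8/7x - 6/7y - 24/7 → -6/7y - 24/7
  leading term y: no divisor's leading term divides it; move -6/7y to the remainder.
  leading term 1: no divisor's leading term divides it; move -24/7 to the remainder.
  remainder -6/7y - 24/7 ≠ 0; add h_5 = -6/7y - 24/7 to the basis.

The other S-polynomials (S(f_2,f_3), S(f_1,h_4), S(f_2,h_4), S(f_3,h_4), S(f_1,h_5), S(f_2,h_5), S(f_3,h_5), S(h_4,h_5)) all reduce to 0 modulo the current basis, so we have a Gröbner basis.
Inter-reduce: drop elements whose leading term is divisible by another's, tail-reduce, and make monic.
Reduced Gröbner basis: {x, y + 4}.

Since the basis is lex-ordered, y + 4 is univariate in y. Its roots are {-4}. Back-substituting each root into the other basis elements fixes the other coordinates.
  y = -4: the earlier basis element becomes x = 0, giving x = 0 — point (0, -4).
Substituting each solution back into the original system confirms all equations vanish.
This is the nonlinear analogue of row-reducing a linear system.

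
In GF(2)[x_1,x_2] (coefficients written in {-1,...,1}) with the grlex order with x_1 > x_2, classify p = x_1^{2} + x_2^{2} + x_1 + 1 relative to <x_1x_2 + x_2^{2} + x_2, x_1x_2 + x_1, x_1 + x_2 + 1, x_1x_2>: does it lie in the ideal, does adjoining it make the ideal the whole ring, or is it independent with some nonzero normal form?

First compute the reduced Gröbner basis of I by Buchberger's algorithm.
f_1 = x_1x_2 + x_2^{2} + x_2, LT = x_1x_2.
f_2 = x_1x_2 + x_1, LT = x_1x_2.
f_3 = x_1 + x_2 + 1, LT = x_1.
f_4 = x_1x_2, LT = x_1x_2.

S(f_1,f_2): lcm = x_1x_2. S = x_2^{2} + x_1 + x_2.
  leading term x_2^{2}: no divisor's leading term divides it; move x_2^{2} to the remainder.
  leading term x_1: subtract (1)·f_3 from x_1 + x_2 → 1
  leading term 1: no divisor's leading term divides it; move 1 to the remainder.
  remainder x_2^{2} + 1 ≠ 0; add h_5 = x_2^{2} + 1 to the basis.

S(f_1,f_4): lcm = x_1x_2. S = x_2^{2} + x_2.
  leading term x_2^{2}: subtract (1)·h_5 from x_2^{2} + x_2 → x_2 + 1
  leading term x_2: no divisor's leading term divides it; move x_2 to the remainder.
  leading term 1: no divisor's leading term divides it; move 1 to the remainder.
  remainder x_2 + 1 ≠ 0; add h_6 = x_2 + 1 to the basis.

The other S-polynomials (S(f_1,f_3), S(f_2,f_3), S(f_2,f_4), S(f_3,f_4), S(f_1,h_5), S(f_2,h_5), S(f_3,h_5), S(f_4,h_5), S(f_1,h_6), S(f_2,h_6), S(f_3,h_6), S(f_4,h_6), S(h_5,h_6)) all reduce to 0 modulo the current basis, so we have a Gröbner basis.
Inter-reduce: drop elements whose leading term is divisible by another's, tail-reduce, and make monic.
Reduced Gröbner basis: {x_1, x_2 + 1}.
Label its elements g_1 = x_1, g_2 = x_2 + 1.

Reduce p = x_1^{2} + x_2^{2} + x_1 + 1 modulo G:
  leading term x_1^{2}: subtract (x_1)·g_1 from x_1^{2} + x_2^{2} + x_1 + 1 → x_2^{2} + x_1 + 1
  leading term x_2^{2}: subtract (x_2)·g_2 from x_2^{2} + x_1 + 1 → x_1 + x_2 + 1
  leading term x_1: subtract (1)·g_1 from x_1 + x_2 + 1 → x_2 + 1
  leading term x_2: subtract (1)·g_2 from x_2 + 1 → 0
  normal form = 0.
Since the normal form is 0, p ∈ I.

x_1^{2} + x_2^{2} + x_1 + 1 lies in I (it reduces to 0).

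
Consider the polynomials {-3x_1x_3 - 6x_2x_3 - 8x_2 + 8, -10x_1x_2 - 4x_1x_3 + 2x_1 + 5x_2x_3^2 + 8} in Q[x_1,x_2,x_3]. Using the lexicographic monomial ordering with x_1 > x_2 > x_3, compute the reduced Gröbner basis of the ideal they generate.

f_1 = -3x_1x_3 - 6x_2x_3 - 8x_2 + 8, LT = x_1x_3.
f_2 = -10x_1x_2 - 4x_1x_3 + 2x_1 + 5x_2x_3^2 + 8, LT = x_1x_2.

S(f_1,f_2): lcm = x_1x_2x_3. S = -2/5x_1x_3^2 + 1/5x_1x_3 + 2x_2^2x_3 + 8/3x_2^2 + 1/2x_2x_3^3 - 8/3x_2 + 4/5x_3.
  leading term x_1x_3^2: subtract (2/15x_3)·f_1 from -2/5x_1x_3^2 + 1/5x_1x_3 + 2x_2^2x_3 + 8/3x_2^2 + 1/2x_2x_3^3 - 8/3x_2 + 4/5x_3 → 1/5x_1x_3 + 2x_2^2x_3 + 8/3x_2^2 + 1/2x_2x_3^3 + 4/5x_2x_3^2 + 16/15x_2x_3 - 8/3x_2 - 4/15x_3
  leading term x_1x_3: subtract (-1/15)·f_1 from 1/5x_1x_3 + 2x_2^2x_3 + 8/3x_2^2 + 1/2x_2x_3^3 + 4/5x_2x_3^2 + 16/15x_2x_3 - 8/3x_2 - 4/15x_3 → 2x_2^2x_3 + 8/3x_2^2 + 1/2x_2x_3^3 + 4/5x_2x_3^2 + 2/3x_2x_3 - 16/5x_2 - 4/15x_3 + 8/15
  leading term x_2^2x_3: no divisor's leading term divides it; move 2x_2^2x_3 to the remainder.
  leading term x_2^2: no divisor's leading term divides it; move 8/3x_2^2 to the remainder.
  leading term x_2x_3^3: no divisor's leading term divides it; move 1/2x_2x_3^3 to the remainder.
  leading term x_2x_3^2: no divisor's leading term divides it; move 4/5x_2x_3^2 to the remainder.
  leading term x_2x_3: no divisor's leading term divides it; move 2/3x_2x_3 to the remainder.
  leading term x_2: no divisor's leading term divides it; move -16/5x_2 to the remainder.
  leading term x_3: no divisor's leading term divides it; move -4/15x_3 to the remainder.
  leading term 1: no divisor's leading term divides it; move 8/15 to the remainder.
  remainder 2x_2^2x_3 + 8/3x_2^2 + 1/2x_2x_3^3 + 4/5x_2x_3^2 + 2/3x_2x_3 - 16/5x_2 - 4/15x_3 + 8/15 ≠ 0; add g_3 = 2x_2^2x_3 + 8/3x_2^2 + 1/2x_2x_3^3 + 4/5x_2x_3^2 + 2/3x_2x_3 - 16/5x_2 - 4/15x_3 + 8/15 to the basis.

S(f_1,g_3): lcm = x_1x_2^2x_3. S = -4/3x_1x_2^2 - 1/4x_1x_2x_3^3 - 2/5x_1x_2x_3^2 - 1/3x_1x_2x_3 + 8/5x_1x_2 + 2/15x_1x_3 - 4/15x_1 + 2x_2^3x_3 + 8/3x_2^3 - 8/3x_2^2.
  leading term x_1x_2^2: subtract (2/15x_2)·f_2 from -4/3x_1x_2^2 - 1/4x_1x_2x_3^3 - 2/5x_1x_2x_3^2 - 1/3x_1x_2x_3 + 8/5x_1x_2 + 2/15x_1x_3 - 4/15x_1 + 2x_2^3x_3 + 8/3x_2^3 - 8/3x_2^2 → -1/4x_1x_2x_3^3 - 2/5x_1x_2x_3^2 + 1/5x_1x_2x_3 + 4/3x_1x_2 + 2/15x_1x_3 - 4/15x_1 + 2x_2^3x_3 + 8/3x_2^3 - 2/3x_2^2x_3^2 - 8/3x_2^2 - 16/15x_2
  leading term x_1x_2x_3^3: subtract (1/12x_2x_3^2)·f_1 from -1/4x_1x_2x_3^3 - 2/5x_1x_2x_3^2 + 1/5x_1x_2x_3 + 4/3x_1x_2 + 2/15x_1x_3 - 4/15x_1 + 2x_2^3x_3 + 8/3x_2^3 - 2/3x_2^2x_3^2 - 8/3x_2^2 - 16/15x_2 → -2/5x_1x_2x_3^2 + 1/5x_1x_2x_3 + 4/3x_1x_2 + 2/15x_1x_3 - 4/15x_1 + 2x_2^3x_3 + 8/3x_2^3 + 1/2x_2^2x_3^3 - 8/3x_2^2 - 2/3x_2x_3^2 - 16/15x_2
  leading term x_1x_2x_3^2: subtract (2/15x_2x_3)·f_1 from -2/5x_1x_2x_3^2 + 1/5x_1x_2x_3 + 4/3x_1x_2 + 2/15x_1x_3 - 4/15x_1 + 2x_2^3x_3 + 8/3x_2^3 + 1/2x_2^2x_3^3 - 8/3x_2^2 - 2/3x_2x_3^2 - 16/15x_2 → 1/5x_1x_2x_3 + 4/3x_1x_2 + 2/15x_1x_3 - 4/15x_1 + 2x_2^3x_3 + 8/3x_2^3 + 1/2x_2^2x_3^3 + 4/5x_2^2x_3^2 + 16/15x_2^2x_3 - 8/3x_2^2 - 2/3x_2x_3^2 - 16/15x_2x_3 - 16/15x_2
  leading term x_1x_2x_3: subtract (-1/15x_2)·f_1 from 1/5x_1x_2x_3 + 4/3x_1x_2 + 2/15x_1x_3 - 4/15x_1 + 2x_2^3x_3 + 8/3x_2^3 + 1/2x_2^2x_3^3 + 4/5x_2^2x_3^2 + 16/15x_2^2x_3 - 8/3x_2^2 - 2/3x_2x_3^2 - 16/15x_2x_3 - 16/15x_2 → 4/3x_1x_2 + 2/15x_1x_3 - 4/15x_1 + 2x_2^3x_3 + 8/3x_2^3 + 1/2x_2^2x_3^3 + 4/5x_2^2x_3^2 + 2/3x_2^2x_3 - 16/5x_2^2 - 2/3x_2x_3^2 - 16/15x_2x_3 - 8/15x_2
  leading term x_1x_2: subtract (-2/15)·f_2 from 4/3x_1x_2 + 2/15x_1x_3 - 4/15x_1 + 2x_2^3x_3 + 8/3x_2^3 + 1/2x_2^2x_3^3 + 4/5x_2^2x_3^2 + 2/3x_2^2x_3 - 16/5x_2^2 - 2/3x_2x_3^2 - 16/15x_2x_3 - 8/15x_2 → -2/5x_1x_3 + 2x_2^3x_3 + 8/3x_2^3 + 1/2x_2^2x_3^3 + 4/5x_2^2x_3^2 + 2/3x_2^2x_3 - 16/5x_2^2 - 16/15x_2x_3 - 8/15x_2 + 16/15
  leading term x_1x_3: subtract (2/15)·f_1 from -2/5x_1x_3 + 2x_2^3x_3 + 8/3x_2^3 + 1/2x_2^2x_3^3 + 4/5x_2^2x_3^2 + 2/3x_2^2x_3 - 16/5x_2^2 - 16/15x_2x_3 - 8/15x_2 + 16/15 → 2x_2^3x_3 + 8/3x_2^3 + 1/2x_2^2x_3^3 + 4/5x_2^2x_3^2 + 2/3x_2^2x_3 - 16/5x_2^2 - 4/15x_2x_3 + 8/15x_2
  leading term x_2^3x_3: subtract (x_2)·g_3 from 2x_2^3x_3 + 8/3x_2^3 + 1/2x_2^2x_3^3 + 4/5x_2^2x_3^2 + 2/3x_2^2x_3 - 16/5x_2^2 - 4/15x_2x_3 + 8/15x_2 → 0
  remainder 0.

S(f_2,g_3): lcm = x_1x_2^2x_3. S = -4/3x_1x_2^2 - 1/4x_1x_2x_3^3 - 8/15x_1x_2x_3 + 8/5x_1x_2 + 2/15x_1x_3 - 4/15x_1 - 1/2x_2^2x_3^3 - 4/5x_2x_3.
  leading term x_1x_2^2: subtract (2/15x_2)·f_2 from -4/3x_1x_2^2 - 1/4x_1x_2x_3^3 - 8/15x_1x_2x_3 + 8/5x_1x_2 + 2/15x_1x_3 - 4/15x_1 - 1/2x_2^2x_3^3 - 4/5x_2x_3 → -1/4x_1x_2x_3^3 + 4/3x_1x_2 + 2/15x_1x_3 - 4/15x_1 - 1/2x_2^2x_3^3 - 2/3x_2^2x_3^2 - 4/5x_2x_3 - 16/15x_2
  leading term x_1x_2x_3^3: subtract (1/12x_2x_3^2)·f_1 from -1/4x_1x_2x_3^3 + 4/3x_1x_2 + 2/15x_1x_3 - 4/15x_1 - 1/2x_2^2x_3^3 - 2/3x_2^2x_3^2 - 4/5x_2x_3 - 16/15x_2 → 4/3x_1x_2 + 2/15x_1x_3 - 4/15x_1 - 2/3x_2x_3^2 - 4/5x_2x_3 - 16/15x_2
  leading term x_1x_2: subtract (-2/15)·f_2 from 4/3x_1x_2 + 2/15x_1x_3 - 4/15x_1 - 2/3x_2x_3^2 - 4/5x_2x_3 - 16/15x_2 → -2/5x_1x_3 - 4/5x_2x_3 - 16/15x_2 + 16/15
  leading term x_1x_3: subtract (2/15)·f_1 from -2/5x_1x_3 - 4/5x_2x_3 - 16/15x_2 + 16/15 → 0
  remainder 0.

Every S-polynomial of the final basis reduces to 0, so we have a Gröbner basis.

G = {x_1x_2 - 1/5x_1 - 1/2x_2x_3^2 - 4/5x_2x_3 - 16/15x_2 + 4/15, x_1x_3 + 2x_2x_3 + 8/3x_2 - 8/3, x_2^2x_3 + 4/3x_2^2 + 1/4x_2x_3^3 + 2/5x_2x_3^2 + 1/3x_2x_3 - 8/5x_2 - 2/15x_3 + 4/15}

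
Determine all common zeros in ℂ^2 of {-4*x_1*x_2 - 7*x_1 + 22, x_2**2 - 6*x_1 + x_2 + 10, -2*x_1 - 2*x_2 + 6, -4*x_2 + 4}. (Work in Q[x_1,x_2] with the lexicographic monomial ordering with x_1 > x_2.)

Compute a lex Gröbner basis by Buchberger's algorithm.
f_1 = -4*x_1*x_2 - 7*x_1 + 22, LT = x_1*x_2.
f_2 = -6*x_1 + x_2**2 + x_2 + 10, LT = x_1.
f_3 = -2*x_1 - 2*x_2 + 6, LT = x_1.
f_4 = -4*x_2 + 4, LT = x_2.

The S-polynomials (S(f_1,f_2), S(f_1,f_3), S(f_1,f_4), S(f_2,f_3), S(f_2,f_4), S(f_3,f_4)) all reduce to 0 modulo the current basis, so we have a Gröbner basis.
Inter-reduce: drop elements whose leading term is divisible by another's, tail-reduce, and make monic.
Reduced Gröbner basis: {x_1 - 2, x_2 - 1}.

Elimination: the polynomial x_2 - 1 lies in the elimination ideal for x_2, so x_2 ∈ {1}. For each such x_2, the remaining basis elements (now univariate) give the rest of the solution.
  x_2 = 1: the earlier basis element becomes x_1 - 2 = 0, giving x_1 = 2 — point (2, 1).

{(2, 1)}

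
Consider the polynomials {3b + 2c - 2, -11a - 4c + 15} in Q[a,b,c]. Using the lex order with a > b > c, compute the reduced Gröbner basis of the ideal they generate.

G = {a + 4/11c - 15/11, b + 2/3c - 2/3}

f_1 = 3b + 2c - 2, LT = b.
f_2 = -11a - 4c + 15, LT = a.

The S-polynomials (S(f_1,f_2)) all reduce to 0 modulo the current basis, so we have a Gröbner basis.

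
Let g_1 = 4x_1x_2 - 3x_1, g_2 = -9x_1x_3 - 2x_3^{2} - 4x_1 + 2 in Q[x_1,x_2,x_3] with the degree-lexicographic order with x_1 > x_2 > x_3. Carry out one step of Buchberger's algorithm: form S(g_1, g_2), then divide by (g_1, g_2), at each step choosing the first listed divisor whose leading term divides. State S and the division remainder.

S(g_1, g_2) = -\tfrac{2}{9}x_2x_3^{2} - \tfrac{4}{9}x_1x_2 - \tfrac{3}{4}x_1x_3 + \tfrac{2}{9}x_2; remainder on division = -\tfrac{2}{9}x_2x_3^{2} + \tfrac{1}{6}x_3^{2} + \tfrac{2}{9}x_2 - \tfrac{1}{6}.

lcm(LM(g_1), LM(g_2)) = x_1x_2x_3.
S = (lcm/LT(g_1))·g_1 − (lcm/LT(g_2))·g_2 = -\tfrac{2}{9}x_2x_3^{2} - \tfrac{4}{9}x_1x_2 - \tfrac{3}{4}x_1x_3 + \tfrac{2}{9}x_2.
Reduce S modulo (g_1, g_2) in that order:
  leading term x_2x_3^{2}: no divisor's leading term divides it; move -\tfrac{2}{9}x_2x_3^{2} to the remainder.
  leading term x_1x_2: subtract (-\tfrac{1}{9})·g_1 from -\tfrac{4}{9}x_1x_2 - \tfrac{3}{4}x_1x_3 + \tfrac{2}{9}x_2 → -\tfrac{3}{4}x_1x_3 - \tfrac{1}{3}x_1 + \tfrac{2}{9}x_2
  leading term x_1x_3: subtract (\tfrac{1}{12})·g_2 from -\tfrac{3}{4}x_1x_3 - \tfrac{1}{3}x_1 + \tfrac{2}{9}x_2 → \tfrac{1}{6}x_3^{2} + \tfrac{2}{9}x_2 - \tfrac{1}{6}
  leading term x_3^{2}: no divisor's leading term divides it; move \tfrac{1}{6}x_3^{2} to the remainder.
  leading term x_2: no divisor's leading term divides it; move \tfrac{2}{9}x_2 to the remainder.
  leading term 1: no divisor's leading term divides it; move -\tfrac{1}{6} to the remainder.
The remainder -\tfrac{2}{9}x_2x_3^{2} + \tfrac{1}{6}x_3^{2} + \tfrac{2}{9}x_2 - \tfrac{1}{6} is nonzero, so it would be added as the next basis element.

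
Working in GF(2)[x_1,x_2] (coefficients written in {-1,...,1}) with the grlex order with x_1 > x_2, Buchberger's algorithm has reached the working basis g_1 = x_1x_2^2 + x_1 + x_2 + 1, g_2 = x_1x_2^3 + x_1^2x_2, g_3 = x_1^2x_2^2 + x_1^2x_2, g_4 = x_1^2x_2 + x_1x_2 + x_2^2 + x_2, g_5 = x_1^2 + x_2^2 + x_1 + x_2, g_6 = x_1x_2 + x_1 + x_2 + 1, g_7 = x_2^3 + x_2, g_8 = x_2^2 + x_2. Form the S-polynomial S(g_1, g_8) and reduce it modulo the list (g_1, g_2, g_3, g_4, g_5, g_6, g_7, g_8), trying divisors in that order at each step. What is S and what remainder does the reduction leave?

lcm(LM(g_1), LM(g_8)) = x_1x_2^2.
S = (lcm/LT(g_1))·g_1 − (lcm/LT(g_8))·g_8 = x_1x_2 + x_1 + x_2 + 1.
Reduce S modulo (g_1, g_2, g_3, g_4, g_5, g_6, g_7, g_8) in that order:
  leading term x_1x_2: subtract (1)·g_6 from x_1x_2 + x_1 + x_2 + 1 → 0
The remainder is 0, so this S-polynomial contributes no new basis element.
An S-polynomial is built so that the two leading terms cancel; whether anything survives reduction is exactly the Gröbner-basis criterion.

S(g_1, g_8) = x_1x_2 + x_1 + x_2 + 1; remainder on division = 0.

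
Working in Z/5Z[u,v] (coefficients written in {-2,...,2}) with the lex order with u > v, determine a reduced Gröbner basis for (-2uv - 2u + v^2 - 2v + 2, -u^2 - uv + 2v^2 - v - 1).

f_1 = -2uv - 2u + v^2 - 2v + 2, LT = uv.
f_2 = -u^2 - uv + 2v^2 - v - 1, LT = u^2.

S(f_1,f_2): lcm = u^2v. S = u^2 + uv^2 + uv - u + 2v^3 - v^2 - v.
  leading term u^2: subtract (-1)·f_2 from u^2 + uv^2 + uv - u + 2v^3 - v^2 - v → uv^2 - u + 2v^3 + v^2 - 2v - 1
  leading term uv^2: subtract (2v)·f_1 from uv^2 - u + 2v^3 + v^2 - 2v - 1 → -uv - u - v - 1
  leading term uv: subtract (-2)·f_1 from -uv - u - v - 1 → 2v^2 - 2
  leading term v^2: no divisor's leading term divides it; move 2v^2 to the remainder.
  leading term 1: no divisor's leading term divides it; move -2 to the remainder.
  remainder 2v^2 - 2 ≠ 0; add g_3 = 2v^2 - 2 to the basis.

The other S-polynomials (S(f_1,g_3), S(f_2,g_3)) all reduce to 0 modulo the current basis, so we have a Gröbner basis.

G = {u^2 - u - 2, uv + u + v + 1, v^2 - 1}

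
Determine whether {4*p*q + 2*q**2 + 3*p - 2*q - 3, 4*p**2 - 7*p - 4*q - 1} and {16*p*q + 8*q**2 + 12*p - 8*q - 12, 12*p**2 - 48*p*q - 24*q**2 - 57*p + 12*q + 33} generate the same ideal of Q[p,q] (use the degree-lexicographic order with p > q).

Yes, the ideals are equal.

Equality of ideals is decidable: compute both reduced Gröbner bases (unique for the ordering) and check whether they agree.
Buchberger on the first generating set:
f_1 = 4*p*q + 2*q**2 + 3*p - 2*q - 3, LT = p*q.
f_2 = 4*p**2 - 7*p - 4*q - 1, LT = p**2.

S(f_1,f_2): lcm = p**2*q. S = 1/2*p*q**2 + 3/4*p**2 + 5/4*p*q + q**2 - 3/4*p + 1/4*q.
  leading term p*q**2: subtract (1/8*q)·f_1 from 1/2*p*q**2 + 3/4*p**2 + 5/4*p*q + q**2 - 3/4*p + 1/4*q → -1/4*q**3 + 3/4*p**2 + 7/8*p*q + 5/4*q**2 - 3/4*p + 5/8*q
  leading term q**3: no divisor's leading term divides it; move -1/4*q**3 to the remainder.
  leading term p**2: subtract (3/16)·f_2 from 3/4*p**2 + 7/8*p*q + 5/4*q**2 - 3/4*p + 5/8*q → 7/8*p*q + 5/4*q**2 + 9/16*p + 11/8*q + 3/16
  leading term p*q: subtract (7/32)·f_1 from 7/8*p*q + 5/4*q**2 + 9/16*p + 11/8*q + 3/16 → 13/16*q**2 - 3/32*p + 29/16*q + 27/32
  leading term q**2: no divisor's leading term divides it; move 13/16*q**2 to the remainder.
  leading term p: no divisor's leading term divides it; move -3/32*p to the remainder.
  leading term q: no divisor's leading term divides it; move 29/16*q to the remainder.
  leading term 1: no divisor's leading term divides it; move 27/32 to the remainder.
  remainder -1/4*q**3 + 13/16*q**2 - 3/32*p + 29/16*q + 27/32 ≠ 0; add g_3 = -1/4*q**3 + 13/16*q**2 - 3/32*p + 29/16*q + 27/32 to the basis.

The other S-polynomials (S(f_1,g_3), S(f_2,g_3)) all reduce to 0 modulo the current basis, so we have a Gröbner basis.
Inter-reduce: drop elements whose leading term is divisible by another's, tail-reduce, and make monic.
Reduced Gröbner basis: {q**3 - 13/4*q**2 + 3/8*p - 29/4*q - 27/8, p**2 - 7/4*p - q - 1/4, p*q + 1/2*q**2 + 3/4*p - 1/2*q - 3/4}.

Buchberger on the second generating set:
h_1 = 16*p*q + 8*q**2 + 12*p - 8*q - 12, LT = p*q.
h_2 = 12*p**2 - 48*p*q - 24*q**2 - 57*p + 12*q + 33, LT = p**2.

S(h_1,h_2): lcm = p**2*q. S = 9/2*p*q**2 + 2*q**3 + 3/4*p**2 + 17/4*p*q - q**2 - 3/4*p - 11/4*q.
  leading term p*q**2: subtract (9/32*q)·h_1 from 9/2*p*q**2 + 2*q**3 + 3/4*p**2 + 17/4*p*q - q**2 - 3/4*p - 11/4*q → -1/4*q**3 + 3/4*p**2 + 7/8*p*q + 5/4*q**2 - 3/4*p + 5/8*q
  leading term q**3: no divisor's leading term divides it; move -1/4*q**3 to the remainder.
  leading term p**2: subtract (1/16)·h_2 from 3/4*p**2 + 7/8*p*q + 5/4*q**2 - 3/4*p + 5/8*q → 31/8*p*q + 11/4*q**2 + 45/16*p - 1/8*q - 33/16
  leading term p*q: subtract (31/128)·h_1 from 31/8*p*q + 11/4*q**2 + 45/16*p - 1/8*q - 33/16 → 13/16*q**2 - 3/32*p + 29/16*q + 27/32
  leading term q**2: no divisor's leading term divides it; move 13/16*q**2 to the remainder.
  leading term p: no divisor's leading term divides it; move -3/32*p to the remainder.
  leading term q: no divisor's leading term divides it; move 29/16*q to the remainder.
  leading term 1: no divisor's leading term divides it; move 27/32 to the remainder.
  remainder -1/4*q**3 + 13/16*q**2 - 3/32*p + 29/16*q + 27/32 ≠ 0; add k_3 = -1/4*q**3 + 13/16*q**2 - 3/32*p + 29/16*q + 27/32 to the basis.

The other S-polynomials (S(h_1,k_3), S(h_2,k_3)) all reduce to 0 modulo the current basis, so we have a Gröbner basis.
Inter-reduce: drop elements whose leading term is divisible by another's, tail-reduce, and make monic.
Reduced Gröbner basis: {q**3 - 13/4*q**2 + 3/8*p - 29/4*q - 27/8, p**2 - 7/4*p - q - 1/4, p*q + 1/2*q**2 + 3/4*p - 1/2*q - 3/4}.

Same reduced basis, so the two generating sets span the same ideal.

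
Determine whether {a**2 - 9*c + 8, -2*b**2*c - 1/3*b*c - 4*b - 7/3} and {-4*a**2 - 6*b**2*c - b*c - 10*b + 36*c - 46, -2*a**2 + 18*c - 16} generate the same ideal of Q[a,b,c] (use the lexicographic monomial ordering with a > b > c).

For a fixed monomial order, each ideal has a unique reduced Gröbner basis; comparing bases decides equality.
Buchberger on the first generating set:
f_1 = a**2 - 9*c + 8, LT = a**2.
f_2 = -2*b**2*c - 1/3*b*c - 4*b - 7/3, LT = b**2*c.

The S-polynomials (S(f_1,f_2)) all reduce to 0 modulo the current basis, so we have a Gröbner basis.
Inter-reduce: drop elements whose leading term is divisible by another's, tail-reduce, and make monic.
Reduced Gröbner basis: {a**2 - 9*c + 8, b**2*c + 1/6*b*c + 2*b + 7/6}.

Buchberger on the second generating set:
h_1 = -4*a**2 - 6*b**2*c - b*c - 10*b + 36*c - 46, LT = a**2.
h_2 = -2*a**2 + 18*c - 16, LT = a**2.

S(h_1,h_2): lcm = a**2. S = 3/2*b**2*c + 1/4*b*c + 5/2*b + 7/2.
  reduce S modulo (h_1, h_2):
  remainder 3/2*b**2*c + 1/4*b*c + 5/2*b + 7/2 ≠ 0; add k_3 = 3/2*b**2*c + 1/4*b*c + 5/2*b + 7/2 to the basis.

The other S-polynomials (S(h_1,k_3), S(h_2,k_3)) all reduce to 0 modulo the current basis, so we have a Gröbner basis.
Inter-reduce: drop elements whose leading term is divisible by another's, tail-reduce, and make monic.
Reduced Gröbner basis: {a**2 - 9*c + 8, b**2*c + 1/6*b*c + 5/3*b + 7/3}.

These differ, so the ideals are not equal.

No, the ideals differ.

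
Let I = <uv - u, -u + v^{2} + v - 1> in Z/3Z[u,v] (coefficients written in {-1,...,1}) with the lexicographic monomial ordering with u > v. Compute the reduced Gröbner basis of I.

G = {u - v^{2} - v + 1, v^{3} + v + 1}

f_1 = uv - u, LT = uv.
f_2 = -u + v^{2} + v - 1, LT = u.

S(f_1,f_2): lcm = uv. S = -u + v^{3} + v^{2} - v.
  leading term u: subtract (1)·f_2 from -u + v^{3} + v^{2} - v → v^{3} + v + 1
  leading term v^{3}: no divisor's leading term divides it; move v^{3} to the remainder.
  leading term v: no divisor's leading term divides it; move v to the remainder.
  leading term 1: no divisor's leading term divides it; move 1 to the remainder.
  remainder v^{3} + v + 1 ≠ 0; add g_3 = v^{3} + v + 1 to the basis.

S(f_1,g_3): lcm = uv^{3}. S = -uv^{2} - uv - u.
  leading term uv^{2}: subtract (-v)·f_1 from -uv^{2} - uv - u → uv - u
  leading term uv: subtract (1)·f_1 from uv - u → 0
  remainder 0.

S(f_2,g_3): leading monomials are coprime, so the S-polynomial reduces to 0 (Buchberger's first criterion).
Every S-polynomial of the final basis reduces to 0, so we have a Gröbner basis.
Inter-reduce: drop elements whose leading term is divisible by another's, tail-reduce, and make monic.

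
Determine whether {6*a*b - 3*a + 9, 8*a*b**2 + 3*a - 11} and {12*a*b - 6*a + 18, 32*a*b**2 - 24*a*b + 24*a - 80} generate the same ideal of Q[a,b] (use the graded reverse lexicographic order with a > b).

For a fixed monomial order, each ideal has a unique reduced Gröbner basis; comparing bases decides equality.
Buchberger on the first generating set:
f_1 = 6*a*b - 3*a + 9, LT = a*b.
f_2 = 8*a*b**2 + 3*a - 11, LT = a*b**2.

S(f_1,f_2): lcm = a*b**2. S = -1/2*a*b - 3/8*a + 3/2*b + 11/8.
  leading term a*b: subtract (-1/12)·f_1 from -1/2*a*b - 3/8*a + 3/2*b + 11/8 → -5/8*a + 3/2*b + 17/8
  leading term a: no divisor's leading term divides it; move -5/8*a to the remainder.
  leading term b: no divisor's leading term divides it; move 3/2*b to the remainder.
  leading term 1: no divisor's leading term divides it; move 17/8 to the remainder.
  remainder -5/8*a + 3/2*b + 17/8 ≠ 0; add g_3 = -5/8*a + 3/2*b + 17/8 to the basis.

S(f_1,g_3): lcm = a*b. S = 12/5*b**2 - 1/2*a + 17/5*b + 3/2.
  leading term b**2: no divisor's leading term divides it; move 12/5*b**2 to the remainder.
  leading term a: subtract (4/5)·g_3 from -1/2*a + 17/5*b + 3/2 → 11/5*b - 1/5
  leading term b: no divisor's leading term divides it; move 11/5*b to the remainder.
  leading term 1: no divisor's leading term divides it; move -1/5 to the remainder.
  remainder 12/5*b**2 + 11/5*b - 1/5 ≠ 0; add g_4 = 12/5*b**2 + 11/5*b - 1/5 to the basis.

S(f_2,g_3): lcm = a*b**2. S = 12/5*b**3 + 17/5*b**2 + 3/8*a - 11/8.
  leading term b**3: subtract (b)·g_4 from 12/5*b**3 + 17/5*b**2 + 3/8*a - 11/8 → 6/5*b**2 + 3/8*a + 1/5*b - 11/8
  leading term b**2: subtract (1/2)·g_4 from 6/5*b**2 + 3/8*a + 1/5*b - 11/8 → 3/8*a - 9/10*b - 51/40
  leading term a: subtract (-3/5)·g_3 from 3/8*a - 9/10*b - 51/40 → 0
  remainder 0.

S(f_1,g_4): lcm = a*b**2. S = -17/12*a*b + 1/12*a + 3/2*b.
  leading term a*b: subtract (-17/72)·f_1 from -17/12*a*b + 1/12*a + 3/2*b → -5/8*a + 3/2*b + 17/8
  leading term a: subtract (1)·g_3 from -5/8*a + 3/2*b + 17/8 → 0
  remainder 0.

S(f_2,g_4): lcm = a*b**2. S = -11/12*a*b + 11/24*a - 11/8.
  leading term a*b: subtract (-11/72)·f_1 from -11/12*a*b + 11/24*a - 11/8 → 0
  remainder 0.

S(g_3,g_4): leading monomials are coprime, so the S-polynomial reduces to 0 (Buchberger's first criterion).
Every S-polynomial of the final basis reduces to 0, so we have a Gröbner basis.
Inter-reduce: drop elements whose leading term is divisible by another's, tail-reduce, and make monic.
Reduced Gröbner basis: {b**2 + 11/12*b - 1/12, a - 12/5*b - 17/5}.

Buchberger on the second generating set:
h_1 = 12*a*b - 6*a + 18, LT = a*b.
h_2 = 32*a*b**2 - 24*a*b + 24*a - 80, LT = a*b**2.

S(h_1,h_2): lcm = a*b**2. S = 1/4*a*b - 3/4*a + 3/2*b + 5/2.
  leading term a*b: subtract (1/48)·h_1 from 1/4*a*b - 3/4*a + 3/2*b + 5/2 → -5/8*a + 3/2*b + 17/8
  leading term a: no divisor's leading term divides it; move -5/8*a to the remainder.
  leading term b: no divisor's leading term divides it; move 3/2*b to the remainder.
  leading term 1: no divisor's leading term divides it; move 17/8 to the remainder.
  remainder -5/8*a + 3/2*b + 17/8 ≠ 0; add k_3 = -5/8*a + 3/2*b + 17/8 to the basis.

S(h_1,k_3): lcm = a*b. S = 12/5*b**2 - 1/2*a + 17/5*b + 3/2.
  leading term b**2: no divisor's leading term divides it; move 12/5*b**2 to the remainder.
  leading term a: subtract (4/5)·k_3 from -1/2*a + 17/5*b + 3/2 → 11/5*b - 1/5
  leading term b: no divisor's leading term divides it; move 11/5*b to the remainder.
  leading term 1: no divisor's leading term divides it; move -1/5 to the remainder.
  remainder 12/5*b**2 + 11/5*b - 1/5 ≠ 0; add k_4 = 12/5*b**2 + 11/5*b - 1/5 to the basis.

S(h_2,k_3): lcm = a*b**2. S = 12/5*b**3 - 3/4*a*b + 17/5*b**2 + 3/4*a - 5/2.
  leading term b**3: subtract (b)·k_4 from 12/5*b**3 - 3/4*a*b + 17/5*b**2 + 3/4*a - 5/2 → -3/4*a*b + 6/5*b**2 + 3/4*a + 1/5*b - 5/2
  leading term a*b: subtract (-1/16)·h_1 from -3/4*a*b + 6/5*b**2 + 3/4*a + 1/5*b - 5/2 → 6/5*b**2 + 3/8*a + 1/5*b - 11/8
  leading term b**2: subtract (1/2)·k_4 from 6/5*b**2 + 3/8*a + 1/5*b - 11/8 → 3/8*a - 9/10*b - 51/40
  leading term a: subtract (-3/5)·k_3 from 3/8*a - 9/10*b - 51/40 → 0
  remainder 0.

S(h_1,k_4): lcm = a*b**2. S = -17/12*a*b + 1/12*a + 3/2*b.
  leading term a*b: subtract (-17/144)·h_1 from -17/12*a*b + 1/12*a + 3/2*b → -5/8*a + 3/2*b + 17/8
  leading term a: subtract (1)·k_3 from -5/8*a + 3/2*b + 17/8 → 0
  remainder 0.

S(h_2,k_4): lcm = a*b**2. S = -5/3*a*b + 5/6*a - 5/2.
  leading term a*b: subtract (-5/36)·h_1 from -5/3*a*b + 5/6*a - 5/2 → 0
  remainder 0.

S(k_3,k_4): leading monomials are coprime, so the S-polynomial reduces to 0 (Buchberger's first criterion).
Every S-polynomial of the final basis reduces to 0, so we have a Gröbner basis.
Inter-reduce: drop elements whose leading term is divisible by another's, tail-reduce, and make monic.
Reduced Gröbner basis: {b**2 + 11/12*b - 1/12, a - 12/5*b - 17/5}.

These coincide, so the ideals are equal.

Yes, the ideals are equal.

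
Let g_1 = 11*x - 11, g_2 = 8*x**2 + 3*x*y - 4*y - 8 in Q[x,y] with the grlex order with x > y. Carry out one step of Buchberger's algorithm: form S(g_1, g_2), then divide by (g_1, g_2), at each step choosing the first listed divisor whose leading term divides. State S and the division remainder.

S(g_1, g_2) = -3/8*x*y - x + 1/2*y + 1; remainder on division = 1/8*y.

lcm(LM(g_1), LM(g_2)) = x**2.
S = (lcm/LT(g_1))·g_1 − (lcm/LT(g_2))·g_2 = -3/8*x*y - x + 1/2*y + 1.
Reduce S modulo (g_1, g_2) in that order:
  leading term x*y: subtract (-3/88*y)·g_1 from -3/8*x*y - x + 1/2*y + 1 → -x + 1/8*y + 1
  leading term x: subtract (-1/11)·g_1 from -x + 1/8*y + 1 → 1/8*y
  leading term y: no divisor's leading term divides it; move 1/8*y to the remainder.
The remainder 1/8*y is nonzero, so it would be added as the next basis element.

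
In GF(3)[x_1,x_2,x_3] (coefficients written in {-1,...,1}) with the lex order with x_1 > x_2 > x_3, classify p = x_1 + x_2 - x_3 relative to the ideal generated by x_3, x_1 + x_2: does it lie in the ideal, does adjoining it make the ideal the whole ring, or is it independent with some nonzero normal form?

First compute the reduced Gröbner basis of I by Buchberger's algorithm.
f_1 = x_3, LT = x_3.
f_2 = x_1 + x_2, LT = x_1.

S(f_1,f_2): leading monomials are coprime, so the S-polynomial reduces to 0 (Buchberger's first criterion).
Every S-polynomial of the final basis reduces to 0, so we have a Gröbner basis.
Inter-reduce: drop elements whose leading term is divisible by another's, tail-reduce, and make monic.
Reduced Gröbner basis: {x_1 + x_2, x_3}.
Label its elements g_1 = x_1 + x_2, g_2 = x_3.

Reduce p = x_1 + x_2 - x_3 modulo G:
  leading term x_1: subtract (1)·g_1 from x_1 + x_2 - x_3 → -x_3
  leading term x_3: subtract (-1)·g_2 from -x_3 → 0
  normal form = 0.
Since the normal form is 0, p ∈ I.

x_1 + x_2 - x_3 lies in I (it reduces to 0).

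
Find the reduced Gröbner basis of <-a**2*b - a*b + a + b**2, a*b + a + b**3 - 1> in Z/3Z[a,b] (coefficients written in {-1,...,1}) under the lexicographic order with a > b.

f_1 = -a**2*b - a*b + a + b**2, LT = a**2*b.
f_2 = a*b + a + b**3 - 1, LT = a*b.

S(f_1,f_2): lcm = a**2*b. S = -a**2 - a*b**3 + a*b - b**2.
  leading term a**2: no divisor's leading term divides it; move -a**2 to the remainder.
  leading term a*b**3: subtract (-b**2)·f_2 from -a*b**3 + a*b - b**2 → a*b**2 + a*b + b**5 + b**2
  leading term a*b**2: subtract (b)·f_2 from a*b**2 + a*b + b**5 + b**2 → b**5 - b**4 + b**2 + b
  leading term b**5: no divisor's leading term divides it; move b**5 to the remainder.
  leading term b**4: no divisor's leading term divides it; move -b**4 to the remainder.
  leading term b**2: no divisor's leading term divides it; move b**2 to the remainder.
  leading term b: no divisor's leading term divides it; move b to the remainder.
  remainder -a**2 + b**5 - b**4 + b**2 + b ≠ 0; add g_3 = -a**2 + b**5 - b**4 + b**2 + b to the basis.

S(f_1,g_3): lcm = a**2*b. S = a*b - a + b**6 - b**5 + b**3.
  leading term a*b: subtract (1)·f_2 from a*b - a + b**6 - b**5 + b**3 → a + b**6 - b**5 + 1
  leading term a: no divisor's leading term divides it; move a to the remainder.
  leading term b**6: no divisor's leading term divides it; move b**6 to the remainder.
  leading term b**5: no divisor's leading term divides it; move -b**5 to the remainder.
  leading term 1: no divisor's leading term divides it; move 1 to the remainder.
  remainder a + b**6 - b**5 + 1 ≠ 0; add g_4 = a + b**6 - b**5 + 1 to the basis.

S(f_1,g_4): lcm = a**2*b. S = -a*b**7 + a*b**6 - a - b**2.
  leading term a*b**7: subtract (-b**6)·f_2 from -a*b**7 + a*b**6 - a - b**2 → -a*b**6 - a + b**9 - b**6 - b**2
  leading term a*b**6: subtract (-b**5)·f_2 from -a*b**6 - a + b**9 - b**6 - b**2 → a*b**5 - a + b**9 + b**8 - b**6 - b**5 - b**2
  leading term a*b**5: subtract (b**4)·f_2 from a*b**5 - a + b**9 + b**8 - b**6 - b**5 - b**2 → -a*b**4 - a + b**9 + b**8 - b**7 - b**6 - b**5 + b**4 - b**2
  leading term a*b**4: subtract (-b**3)·f_2 from -a*b**4 - a + b**9 + b**8 - b**7 - b**6 - b**5 + b**4 - b**2 → a*b**3 - a + b**9 + b**8 - b**7 - b**5 + b**4 - b**3 - b**2
  leading term a*b**3: subtract (b**2)·f_2 from a*b**3 - a + b**9 + b**8 - b**7 - b**5 + b**4 - b**3 - b**2 → -a*b**2 - a + b**9 + b**8 - b**7 + b**5 + b**4 - b**3
  leading term a*b**2: subtract (-b)·f_2 from -a*b**2 - a + b**9 + b**8 - b**7 + b**5 + b**4 - b**3 → a*b - a + b**9 + b**8 - b**7 + b**5 - b**4 - b**3 - b
  leading term a*b: subtract (1)·f_2 from a*b - a + b**9 + b**8 - b**7 + b**5 - b**4 - b**3 - b → a + b**9 + b**8 - b**7 + b**5 - b**4 + b**3 - b + 1
  leading term a: subtract (1)·g_4 from a + b**9 + b**8 - b**7 + b**5 - b**4 + b**3 - b + 1 → b**9 + b**8 - b**7 - b**6 - b**5 - b**4 + b**3 - b
  leading term b**9: no divisor's leading term divides it; move b**9 to the remainder.
  leading term b**8: no divisor's leading term divides it; move b**8 to the remainder.
  leading term b**7: no divisor's leading term divides it; move -b**7 to the remainder.
  leading term b**6: no divisor's leading term divides it; move -b**6 to the remainder.
  leading term b**5: no divisor's leading term divides it; move -b**5 to the remainder.
  leading term b**4: no divisor's leading term divides it; move -b**4 to the remainder.
  leading term b**3: no divisor's leading term divides it; move b**3 to the remainder.
  leading term b: no divisor's leading term divides it; move -b to the remainder.
  remainder b**9 + b**8 - b**7 - b**6 - b**5 - b**4 + b**3 - b ≠ 0; add g_5 = b**9 + b**8 - b**7 - b**6 - b**5 - b**4 + b**3 - b to the basis.

S(f_2,g_4): lcm = a*b. S = a - b**7 + b**6 + b**3 - b - 1.
  leading term a: subtract (1)·g_4 from a - b**7 + b**6 + b**3 - b - 1 → -b**7 + b**5 + b**3 - b + 1
  leading term b**7: no divisor's leading term divides it; move -b**7 to the remainder.
  leading term b**5: no divisor's leading term divides it; move b**5 to the remainder.
  leading term b**3: no divisor's leading term divides it; move b**3 to the remainder.
  leading term b: no divisor's leading term divides it; move -b to the remainder.
  leading term 1: no divisor's leading term divides it; move 1 to the remainder.
  remainder -b**7 + b**5 + b**3 - b + 1 ≠ 0; add g_6 = -b**7 + b**5 + b**3 - b + 1 to the basis.

The other S-polynomials (S(f_2,g_3), S(g_3,g_4), S(f_1,g_5), S(f_2,g_5), S(g_3,g_5), S(g_4,g_5), S(f_1,g_6), S(f_2,g_6), S(g_3,g_6), S(g_4,g_6), S(g_5,g_6)) all reduce to 0 modulo the current basis, so we have a Gröbner basis.
Inter-reduce: drop elements whose leading term is divisible by another's, tail-reduce, and make monic.

G = {a + b**6 - b**5 + 1, b**7 - b**5 - b**3 + b - 1}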